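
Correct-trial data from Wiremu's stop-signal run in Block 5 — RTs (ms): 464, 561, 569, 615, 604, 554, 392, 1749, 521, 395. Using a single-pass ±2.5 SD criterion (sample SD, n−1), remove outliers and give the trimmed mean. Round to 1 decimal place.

n = 10, ΣRT = 6424, M = 642.400
Σ(x−M)² = 1417088.40; s = √(1417088.40/9) = 396.805
Cutoffs: 642.400 ± 2.5·396.805 → [-349.6, 1634.4]
Outside: 1749 → excluded.
Retained (n=9): Σ = 4675, mean = 4675/9 = 519.444

519.4 ms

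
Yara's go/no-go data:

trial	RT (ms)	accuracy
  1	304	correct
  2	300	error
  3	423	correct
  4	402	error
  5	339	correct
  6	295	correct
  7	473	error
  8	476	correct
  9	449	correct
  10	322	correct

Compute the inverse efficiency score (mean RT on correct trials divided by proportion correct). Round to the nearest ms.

Correct trials (n=7): 304, 423, 339, 295, 476, 449, 322
Mean correct RT = 2608/7 = 372.5714 ms
Proportion correct = 7/10
IES = 372.5714 / (7/10) = 532.245 ms

532 ms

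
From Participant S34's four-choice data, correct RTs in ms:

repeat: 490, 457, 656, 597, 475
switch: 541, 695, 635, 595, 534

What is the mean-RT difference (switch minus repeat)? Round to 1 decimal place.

M(repeat) = 2675/5 = 535.000
M(switch) = 3000/5 = 600.000
Difference = 600.000 − 535.000 = 65.000 ms

65.0 ms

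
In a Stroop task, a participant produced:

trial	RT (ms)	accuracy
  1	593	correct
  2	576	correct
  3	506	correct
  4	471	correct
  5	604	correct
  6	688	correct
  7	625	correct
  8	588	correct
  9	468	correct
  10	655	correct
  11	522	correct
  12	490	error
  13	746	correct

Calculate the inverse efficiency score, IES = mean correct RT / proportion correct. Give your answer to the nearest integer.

Correct trials (n=12): 593, 576, 506, 471, 604, 688, 625, 588, 468, 655, 522, 746
Mean correct RT = 7042/12 = 586.8333 ms
Proportion correct = 12/13
IES = 586.8333 / (12/13) = 635.736 ms

636 ms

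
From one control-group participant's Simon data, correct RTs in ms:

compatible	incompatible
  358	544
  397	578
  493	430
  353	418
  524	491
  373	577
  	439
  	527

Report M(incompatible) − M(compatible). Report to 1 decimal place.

M(compatible) = 2498/6 = 416.333
M(incompatible) = 4004/8 = 500.500
Difference = 500.500 − 416.333 = 84.167 ms

84.2 ms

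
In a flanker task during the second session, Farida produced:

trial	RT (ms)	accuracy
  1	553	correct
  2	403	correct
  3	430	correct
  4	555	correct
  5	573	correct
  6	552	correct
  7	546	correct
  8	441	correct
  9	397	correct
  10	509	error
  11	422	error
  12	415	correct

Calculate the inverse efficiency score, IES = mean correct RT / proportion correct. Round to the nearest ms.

Correct trials (n=10): 553, 403, 430, 555, 573, 552, 546, 441, 397, 415
Mean correct RT = 4865/10 = 486.5000 ms
Proportion correct = 10/12
IES = 486.5000 / (10/12) = 583.800 ms

584 ms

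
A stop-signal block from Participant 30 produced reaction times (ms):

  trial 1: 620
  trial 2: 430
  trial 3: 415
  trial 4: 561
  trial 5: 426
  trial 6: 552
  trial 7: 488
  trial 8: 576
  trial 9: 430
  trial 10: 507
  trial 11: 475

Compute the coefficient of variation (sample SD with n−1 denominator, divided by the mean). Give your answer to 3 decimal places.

0.142

n = 11, Σ = 5480, M = 498.1818
Σ(x−M)² = 49883.636; s = √(49883.636/10) = 70.6283
CV = 70.6283 / 498.1818 = 0.14177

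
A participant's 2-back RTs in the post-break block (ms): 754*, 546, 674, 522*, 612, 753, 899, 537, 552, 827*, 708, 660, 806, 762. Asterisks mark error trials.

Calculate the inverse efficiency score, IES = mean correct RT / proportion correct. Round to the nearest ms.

869 ms

Correct trials (n=11): 546, 674, 612, 753, 899, 537, 552, 708, 660, 806, 762
Mean correct RT = 7509/11 = 682.6364 ms
Proportion correct = 11/14
IES = 682.6364 / (11/14) = 868.810 ms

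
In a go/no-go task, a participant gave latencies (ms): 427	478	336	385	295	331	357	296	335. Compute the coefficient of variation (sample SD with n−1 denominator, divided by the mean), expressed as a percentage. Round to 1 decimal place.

16.8%

n = 9, Σ = 3240, M = 360.0000
Σ(x−M)² = 29410.000; s = √(29410.000/8) = 60.6321
CV = 60.6321 / 360.0000 = 0.16842 = 16.842%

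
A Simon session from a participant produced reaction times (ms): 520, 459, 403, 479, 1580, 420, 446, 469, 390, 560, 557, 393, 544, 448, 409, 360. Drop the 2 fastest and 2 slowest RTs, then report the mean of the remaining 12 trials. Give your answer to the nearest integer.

Sorted: 360, 390, 393, 403, 409, 420, 446, 448, 459, 469, 479, 520, 544, 557, 560, 1580
Drop lowest 2 (360, 390) and highest 2 (560, 1580)
Remaining (n=12): Σ = 5547, mean = 5547/12 = 462.250

462 ms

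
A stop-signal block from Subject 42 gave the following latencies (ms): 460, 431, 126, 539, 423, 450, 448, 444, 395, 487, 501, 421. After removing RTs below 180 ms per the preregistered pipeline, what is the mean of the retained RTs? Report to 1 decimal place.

454.5 ms

Excluded: 126
Retained (n=11): Σ = 4999
Mean = 4999/11 = 454.4545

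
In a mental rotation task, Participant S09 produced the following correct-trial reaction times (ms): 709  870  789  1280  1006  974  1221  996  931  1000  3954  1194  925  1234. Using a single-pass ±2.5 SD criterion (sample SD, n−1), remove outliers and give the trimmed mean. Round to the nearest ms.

n = 14, ΣRT = 17083, M = 1220.214
Σ(x−M)² = 8424044.36; s = √(8424044.36/13) = 804.987
Cutoffs: 1220.214 ± 2.5·804.987 → [-792.3, 3232.7]
Outside: 3954 → excluded.
Retained (n=13): Σ = 13129, mean = 13129/13 = 1009.923

1010 ms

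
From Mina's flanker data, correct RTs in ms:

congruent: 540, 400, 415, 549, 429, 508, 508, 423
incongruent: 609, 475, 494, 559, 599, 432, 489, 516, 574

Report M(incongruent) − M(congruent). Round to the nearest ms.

56 ms

M(congruent) = 3772/8 = 471.500
M(incongruent) = 4747/9 = 527.444
Difference = 527.444 − 471.500 = 55.944 ms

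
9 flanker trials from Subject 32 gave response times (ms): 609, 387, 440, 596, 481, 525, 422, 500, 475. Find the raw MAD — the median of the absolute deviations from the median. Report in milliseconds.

Sorted: 387, 422, 440, 475, 481, 500, 525, 596, 609 → median = 481
|x − 481|: 128, 94, 41, 115, 0, 44, 59, 19, 6
Sorted deviations: 0, 6, 19, 41, 44, 59, 94, 115, 128 → MAD = 44

44 ms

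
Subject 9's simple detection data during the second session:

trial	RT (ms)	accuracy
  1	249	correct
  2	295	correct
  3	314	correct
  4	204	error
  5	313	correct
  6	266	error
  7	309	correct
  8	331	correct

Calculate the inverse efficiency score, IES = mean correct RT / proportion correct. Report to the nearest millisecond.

Correct trials (n=6): 249, 295, 314, 313, 309, 331
Mean correct RT = 1811/6 = 301.8333 ms
Proportion correct = 6/8
IES = 301.8333 / (6/8) = 402.444 ms

402 ms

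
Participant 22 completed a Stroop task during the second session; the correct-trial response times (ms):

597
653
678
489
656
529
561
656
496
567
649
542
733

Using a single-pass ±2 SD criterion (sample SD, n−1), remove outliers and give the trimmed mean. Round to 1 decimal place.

n = 13, ΣRT = 7806, M = 600.462
Σ(x−M)² = 69413.23; s = √(69413.23/12) = 76.055
Cutoffs: 600.462 ± 2·76.055 → [448.4, 752.6]
No RTs fall outside the cutoffs; all 13 retained. Mean = 7806/13 = 600.462

600.5 ms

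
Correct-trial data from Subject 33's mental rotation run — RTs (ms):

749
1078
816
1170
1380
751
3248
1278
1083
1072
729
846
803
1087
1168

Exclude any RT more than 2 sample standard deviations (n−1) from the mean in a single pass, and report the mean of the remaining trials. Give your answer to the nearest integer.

1001 ms

n = 15, ΣRT = 17258, M = 1150.533
Σ(x−M)² = 5312957.73; s = √(5312957.73/14) = 616.033
Cutoffs: 1150.533 ± 2·616.033 → [-81.5, 2382.6]
Outside: 3248 → excluded.
Retained (n=14): Σ = 14010, mean = 14010/14 = 1000.714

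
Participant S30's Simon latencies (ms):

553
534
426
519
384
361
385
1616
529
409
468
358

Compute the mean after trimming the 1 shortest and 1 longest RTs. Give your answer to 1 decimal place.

456.8 ms

Sorted: 358, 361, 384, 385, 409, 426, 468, 519, 529, 534, 553, 1616
Drop lowest 1 (358) and highest 1 (1616)
Remaining (n=10): Σ = 4568, mean = 4568/10 = 456.800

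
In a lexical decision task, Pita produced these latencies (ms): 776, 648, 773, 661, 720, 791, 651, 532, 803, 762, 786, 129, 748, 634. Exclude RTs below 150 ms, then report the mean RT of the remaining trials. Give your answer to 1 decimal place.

714.2 ms

Excluded: 129
Retained (n=13): Σ = 9285
Mean = 9285/13 = 714.2308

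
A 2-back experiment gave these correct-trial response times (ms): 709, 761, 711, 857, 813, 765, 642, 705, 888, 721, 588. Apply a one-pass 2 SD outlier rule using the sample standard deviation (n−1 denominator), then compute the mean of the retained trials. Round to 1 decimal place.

741.8 ms

n = 11, ΣRT = 8160, M = 741.818
Σ(x−M)² = 78047.64; s = √(78047.64/10) = 88.345
Cutoffs: 741.818 ± 2·88.345 → [565.1, 918.5]
No RTs fall outside the cutoffs; all 11 retained. Mean = 8160/11 = 741.818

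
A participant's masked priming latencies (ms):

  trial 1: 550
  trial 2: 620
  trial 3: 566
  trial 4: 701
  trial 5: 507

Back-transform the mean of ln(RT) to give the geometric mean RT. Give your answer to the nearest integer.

585 ms

ln(RT): 6.3099, 6.4297, 6.3386, 6.5525, 6.2285
Mean ln(RT) = 31.8593/5 = 6.37185
Geometric mean = exp(6.37185) = 585.14 ms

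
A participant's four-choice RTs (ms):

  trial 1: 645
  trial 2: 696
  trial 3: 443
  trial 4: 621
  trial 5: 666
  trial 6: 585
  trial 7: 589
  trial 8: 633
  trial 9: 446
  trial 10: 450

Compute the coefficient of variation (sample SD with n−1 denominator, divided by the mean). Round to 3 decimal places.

0.167

n = 10, Σ = 5774, M = 577.4000
Σ(x−M)² = 83230.400; s = √(83230.400/9) = 96.1656
CV = 96.1656 / 577.4000 = 0.16655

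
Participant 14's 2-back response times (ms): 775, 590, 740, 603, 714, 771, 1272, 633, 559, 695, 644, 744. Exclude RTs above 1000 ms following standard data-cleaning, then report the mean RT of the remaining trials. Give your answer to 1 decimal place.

678.9 ms

Excluded: 1272
Retained (n=11): Σ = 7468
Mean = 7468/11 = 678.9091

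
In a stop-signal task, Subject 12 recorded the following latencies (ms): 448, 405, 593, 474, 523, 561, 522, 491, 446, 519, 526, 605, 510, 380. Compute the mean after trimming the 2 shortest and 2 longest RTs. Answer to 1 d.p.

502.0 ms

Sorted: 380, 405, 446, 448, 474, 491, 510, 519, 522, 523, 526, 561, 593, 605
Drop lowest 2 (380, 405) and highest 2 (593, 605)
Remaining (n=10): Σ = 5020, mean = 5020/10 = 502.000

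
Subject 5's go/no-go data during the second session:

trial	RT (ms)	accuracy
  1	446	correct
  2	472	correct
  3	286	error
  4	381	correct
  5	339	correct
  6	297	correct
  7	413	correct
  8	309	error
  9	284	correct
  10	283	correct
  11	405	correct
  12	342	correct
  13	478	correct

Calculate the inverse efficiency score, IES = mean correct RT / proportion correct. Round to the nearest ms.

Correct trials (n=11): 446, 472, 381, 339, 297, 413, 284, 283, 405, 342, 478
Mean correct RT = 4140/11 = 376.3636 ms
Proportion correct = 11/13
IES = 376.3636 / (11/13) = 444.793 ms

445 ms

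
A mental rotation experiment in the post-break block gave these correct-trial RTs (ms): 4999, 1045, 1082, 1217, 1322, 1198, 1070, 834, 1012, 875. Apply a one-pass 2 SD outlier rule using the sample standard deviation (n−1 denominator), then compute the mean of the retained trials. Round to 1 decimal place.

1072.8 ms

n = 10, ΣRT = 14654, M = 1465.400
Σ(x−M)² = 14072980.40; s = √(14072980.40/9) = 1250.466
Cutoffs: 1465.400 ± 2·1250.466 → [-1035.5, 3966.3]
Outside: 4999 → excluded.
Retained (n=9): Σ = 9655, mean = 9655/9 = 1072.778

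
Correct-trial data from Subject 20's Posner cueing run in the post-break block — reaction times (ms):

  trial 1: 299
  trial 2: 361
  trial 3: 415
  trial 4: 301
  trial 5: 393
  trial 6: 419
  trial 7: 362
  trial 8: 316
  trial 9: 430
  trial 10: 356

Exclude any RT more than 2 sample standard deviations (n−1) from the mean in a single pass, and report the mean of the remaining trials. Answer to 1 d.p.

n = 10, ΣRT = 3652, M = 365.200
Σ(x−M)² = 21383.60; s = √(21383.60/9) = 48.744
Cutoffs: 365.200 ± 2·48.744 → [267.7, 462.7]
No RTs fall outside the cutoffs; all 10 retained. Mean = 3652/10 = 365.200

365.2 ms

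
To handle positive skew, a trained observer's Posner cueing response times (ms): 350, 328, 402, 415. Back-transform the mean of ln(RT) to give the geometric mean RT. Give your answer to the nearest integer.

ln(RT): 5.8579, 5.7930, 5.9965, 6.0283
Mean ln(RT) = 23.6757/4 = 5.91892
Geometric mean = exp(5.91892) = 372.01 ms

372 ms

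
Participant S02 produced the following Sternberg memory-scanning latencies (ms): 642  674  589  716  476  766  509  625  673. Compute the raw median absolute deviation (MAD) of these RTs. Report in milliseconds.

Sorted: 476, 509, 589, 625, 642, 673, 674, 716, 766 → median = 642
|x − 642|: 0, 32, 53, 74, 166, 124, 133, 17, 31
Sorted deviations: 0, 17, 31, 32, 53, 74, 124, 133, 166 → MAD = 53

53 ms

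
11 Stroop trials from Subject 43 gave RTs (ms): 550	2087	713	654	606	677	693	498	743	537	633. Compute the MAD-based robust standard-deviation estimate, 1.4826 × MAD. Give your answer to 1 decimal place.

87.5 ms

Sorted: 498, 537, 550, 606, 633, 654, 677, 693, 713, 743, 2087 → median = 654
|x − 654| sorted: 0, 21, 23, 39, 48, 59, 89, 104, 117, 156, 1433 → MAD = 59
Robust SD ≈ 1.4826 × 59 = 87.473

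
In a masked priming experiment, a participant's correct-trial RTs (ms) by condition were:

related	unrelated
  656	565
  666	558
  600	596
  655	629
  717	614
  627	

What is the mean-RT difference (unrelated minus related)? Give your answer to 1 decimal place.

-61.1 ms

M(related) = 3921/6 = 653.500
M(unrelated) = 2962/5 = 592.400
Difference = 592.400 − 653.500 = -61.100 ms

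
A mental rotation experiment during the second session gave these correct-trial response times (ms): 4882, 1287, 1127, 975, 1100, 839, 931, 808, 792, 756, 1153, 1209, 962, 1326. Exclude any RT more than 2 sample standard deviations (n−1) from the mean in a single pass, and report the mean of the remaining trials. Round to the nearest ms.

n = 14, ΣRT = 18147, M = 1296.214
Σ(x−M)² = 14295802.36; s = √(14295802.36/13) = 1048.655
Cutoffs: 1296.214 ± 2·1048.655 → [-801.1, 3393.5]
Outside: 4882 → excluded.
Retained (n=13): Σ = 13265, mean = 13265/13 = 1020.385

1020 ms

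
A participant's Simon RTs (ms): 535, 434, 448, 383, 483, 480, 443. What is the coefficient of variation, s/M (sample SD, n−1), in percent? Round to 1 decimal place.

10.4%

n = 7, Σ = 3206, M = 458.0000
Σ(x−M)² = 13564.000; s = √(13564.000/6) = 47.5465
CV = 47.5465 / 458.0000 = 0.10381 = 10.381%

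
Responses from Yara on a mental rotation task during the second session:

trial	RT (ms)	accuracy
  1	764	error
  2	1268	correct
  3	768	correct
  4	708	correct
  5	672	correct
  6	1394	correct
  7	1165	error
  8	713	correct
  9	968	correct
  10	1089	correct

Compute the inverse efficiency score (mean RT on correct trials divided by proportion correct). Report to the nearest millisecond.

1184 ms

Correct trials (n=8): 1268, 768, 708, 672, 1394, 713, 968, 1089
Mean correct RT = 7580/8 = 947.5000 ms
Proportion correct = 8/10
IES = 947.5000 / (8/10) = 1184.375 ms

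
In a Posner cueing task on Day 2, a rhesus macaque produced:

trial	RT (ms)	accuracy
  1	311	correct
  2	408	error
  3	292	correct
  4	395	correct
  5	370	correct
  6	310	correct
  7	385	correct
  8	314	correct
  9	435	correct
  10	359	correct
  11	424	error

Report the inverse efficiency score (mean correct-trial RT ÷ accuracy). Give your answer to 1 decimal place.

Correct trials (n=9): 311, 292, 395, 370, 310, 385, 314, 435, 359
Mean correct RT = 3171/9 = 352.3333 ms
Proportion correct = 9/11
IES = 352.3333 / (9/11) = 430.630 ms

430.6 ms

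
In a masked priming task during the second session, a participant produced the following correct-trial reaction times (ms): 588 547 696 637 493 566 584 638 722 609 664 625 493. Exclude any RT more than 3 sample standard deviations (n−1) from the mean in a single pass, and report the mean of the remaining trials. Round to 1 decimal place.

n = 13, ΣRT = 7862, M = 604.769
Σ(x−M)² = 58682.31; s = √(58682.31/12) = 69.930
Cutoffs: 604.769 ± 3·69.930 → [395.0, 814.6]
No RTs fall outside the cutoffs; all 13 retained. Mean = 7862/13 = 604.769

604.8 ms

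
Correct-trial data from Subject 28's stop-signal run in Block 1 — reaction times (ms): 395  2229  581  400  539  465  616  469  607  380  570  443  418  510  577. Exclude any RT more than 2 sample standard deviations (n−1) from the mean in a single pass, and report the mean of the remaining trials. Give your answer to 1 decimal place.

n = 15, ΣRT = 9199, M = 613.267
Σ(x−M)² = 2888500.93; s = √(2888500.93/14) = 454.226
Cutoffs: 613.267 ± 2·454.226 → [-295.2, 1521.7]
Outside: 2229 → excluded.
Retained (n=14): Σ = 6970, mean = 6970/14 = 497.857

497.9 ms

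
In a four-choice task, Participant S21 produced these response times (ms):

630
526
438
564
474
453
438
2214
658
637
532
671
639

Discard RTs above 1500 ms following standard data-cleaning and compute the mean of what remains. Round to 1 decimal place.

555.0 ms

Excluded: 2214
Retained (n=12): Σ = 6660
Mean = 6660/12 = 555.0000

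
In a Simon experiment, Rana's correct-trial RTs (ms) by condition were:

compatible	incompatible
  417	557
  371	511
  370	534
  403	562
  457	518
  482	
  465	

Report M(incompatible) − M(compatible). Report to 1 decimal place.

112.8 ms

M(compatible) = 2965/7 = 423.571
M(incompatible) = 2682/5 = 536.400
Difference = 536.400 − 423.571 = 112.829 ms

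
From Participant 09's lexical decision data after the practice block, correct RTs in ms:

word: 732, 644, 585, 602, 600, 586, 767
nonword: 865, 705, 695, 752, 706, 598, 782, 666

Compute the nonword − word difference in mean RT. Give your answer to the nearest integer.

76 ms

M(word) = 4516/7 = 645.143
M(nonword) = 5769/8 = 721.125
Difference = 721.125 − 645.143 = 75.982 ms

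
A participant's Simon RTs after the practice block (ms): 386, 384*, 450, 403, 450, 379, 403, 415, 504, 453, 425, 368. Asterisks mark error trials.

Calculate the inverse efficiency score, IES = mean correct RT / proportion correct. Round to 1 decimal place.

Correct trials (n=11): 386, 450, 403, 450, 379, 403, 415, 504, 453, 425, 368
Mean correct RT = 4636/11 = 421.4545 ms
Proportion correct = 11/12
IES = 421.4545 / (11/12) = 459.769 ms

459.8 ms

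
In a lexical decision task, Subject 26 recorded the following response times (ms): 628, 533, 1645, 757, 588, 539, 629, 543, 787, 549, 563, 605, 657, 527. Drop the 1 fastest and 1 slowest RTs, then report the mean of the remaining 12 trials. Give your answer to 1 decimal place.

Sorted: 527, 533, 539, 543, 549, 563, 588, 605, 628, 629, 657, 757, 787, 1645
Drop lowest 1 (527) and highest 1 (1645)
Remaining (n=12): Σ = 7378, mean = 7378/12 = 614.833

614.8 ms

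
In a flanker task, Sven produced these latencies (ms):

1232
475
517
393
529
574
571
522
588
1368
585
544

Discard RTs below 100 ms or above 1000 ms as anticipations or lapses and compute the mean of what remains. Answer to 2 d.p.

Excluded: 1232, 1368
Retained (n=10): Σ = 5298
Mean = 5298/10 = 529.8000

529.80 ms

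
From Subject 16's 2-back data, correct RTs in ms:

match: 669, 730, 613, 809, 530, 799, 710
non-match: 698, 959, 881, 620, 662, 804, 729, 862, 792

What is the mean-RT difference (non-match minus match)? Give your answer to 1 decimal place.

84.3 ms

M(match) = 4860/7 = 694.286
M(non-match) = 7007/9 = 778.556
Difference = 778.556 − 694.286 = 84.270 ms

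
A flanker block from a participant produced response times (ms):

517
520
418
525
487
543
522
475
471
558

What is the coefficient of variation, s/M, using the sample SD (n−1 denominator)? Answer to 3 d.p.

0.082

n = 10, Σ = 5036, M = 503.6000
Σ(x−M)² = 15240.400; s = √(15240.400/9) = 41.1507
CV = 41.1507 / 503.6000 = 0.08171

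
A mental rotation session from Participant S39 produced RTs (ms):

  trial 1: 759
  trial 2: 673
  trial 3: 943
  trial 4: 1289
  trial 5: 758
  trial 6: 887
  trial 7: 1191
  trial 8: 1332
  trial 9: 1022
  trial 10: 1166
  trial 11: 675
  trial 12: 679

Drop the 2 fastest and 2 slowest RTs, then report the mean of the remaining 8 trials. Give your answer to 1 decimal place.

925.6 ms

Sorted: 673, 675, 679, 758, 759, 887, 943, 1022, 1166, 1191, 1289, 1332
Drop lowest 2 (673, 675) and highest 2 (1289, 1332)
Remaining (n=8): Σ = 7405, mean = 7405/8 = 925.625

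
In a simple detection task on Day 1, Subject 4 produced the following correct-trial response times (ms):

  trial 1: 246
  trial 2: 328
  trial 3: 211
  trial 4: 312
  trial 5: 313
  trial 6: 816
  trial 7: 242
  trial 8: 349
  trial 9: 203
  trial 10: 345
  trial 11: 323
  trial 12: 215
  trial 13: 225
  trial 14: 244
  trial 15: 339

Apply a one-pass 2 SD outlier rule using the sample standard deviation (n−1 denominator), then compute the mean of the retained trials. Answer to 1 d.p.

278.2 ms

n = 15, ΣRT = 4711, M = 314.067
Σ(x−M)² = 310456.93; s = √(310456.93/14) = 148.914
Cutoffs: 314.067 ± 2·148.914 → [16.2, 611.9]
Outside: 816 → excluded.
Retained (n=14): Σ = 3895, mean = 3895/14 = 278.214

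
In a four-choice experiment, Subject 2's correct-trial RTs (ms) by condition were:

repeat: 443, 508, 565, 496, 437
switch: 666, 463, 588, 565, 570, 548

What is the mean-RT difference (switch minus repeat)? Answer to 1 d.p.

M(repeat) = 2449/5 = 489.800
M(switch) = 3400/6 = 566.667
Difference = 566.667 − 489.800 = 76.867 ms

76.9 ms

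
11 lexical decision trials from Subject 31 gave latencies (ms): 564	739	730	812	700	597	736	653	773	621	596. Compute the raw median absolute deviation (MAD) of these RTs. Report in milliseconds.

73 ms

Sorted: 564, 596, 597, 621, 653, 700, 730, 736, 739, 773, 812 → median = 700
|x − 700|: 136, 39, 30, 112, 0, 103, 36, 47, 73, 79, 104
Sorted deviations: 0, 30, 36, 39, 47, 73, 79, 103, 104, 112, 136 → MAD = 73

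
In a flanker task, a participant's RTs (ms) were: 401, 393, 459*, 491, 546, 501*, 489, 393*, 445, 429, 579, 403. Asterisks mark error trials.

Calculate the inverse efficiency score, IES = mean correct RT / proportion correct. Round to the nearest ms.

Correct trials (n=9): 401, 393, 491, 546, 489, 445, 429, 579, 403
Mean correct RT = 4176/9 = 464.0000 ms
Proportion correct = 9/12
IES = 464.0000 / (9/12) = 618.667 ms

619 ms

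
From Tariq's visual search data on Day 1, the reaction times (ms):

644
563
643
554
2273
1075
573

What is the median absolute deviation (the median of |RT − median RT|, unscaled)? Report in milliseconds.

Sorted: 554, 563, 573, 643, 644, 1075, 2273 → median = 643
|x − 643|: 1, 80, 0, 89, 1630, 432, 70
Sorted deviations: 0, 1, 70, 80, 89, 432, 1630 → MAD = 80

80 ms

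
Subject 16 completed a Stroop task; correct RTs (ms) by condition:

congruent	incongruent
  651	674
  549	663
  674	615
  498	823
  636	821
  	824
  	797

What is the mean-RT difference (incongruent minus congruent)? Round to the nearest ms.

144 ms

M(congruent) = 3008/5 = 601.600
M(incongruent) = 5217/7 = 745.286
Difference = 745.286 − 601.600 = 143.686 ms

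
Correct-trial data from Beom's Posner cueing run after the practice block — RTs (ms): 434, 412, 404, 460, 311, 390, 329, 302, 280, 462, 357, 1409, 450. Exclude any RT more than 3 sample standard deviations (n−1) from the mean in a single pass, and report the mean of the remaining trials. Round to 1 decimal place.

n = 13, ΣRT = 6000, M = 461.538
Σ(x−M)² = 1019025.23; s = √(1019025.23/12) = 291.408
Cutoffs: 461.538 ± 3·291.408 → [-412.7, 1335.8]
Outside: 1409 → excluded.
Retained (n=12): Σ = 4591, mean = 4591/12 = 382.583

382.6 ms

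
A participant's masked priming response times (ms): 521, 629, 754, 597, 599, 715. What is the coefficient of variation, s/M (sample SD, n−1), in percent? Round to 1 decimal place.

13.4%

n = 6, Σ = 3815, M = 635.8333
Σ(x−M)² = 36328.833; s = √(36328.833/5) = 85.2395
CV = 85.2395 / 635.8333 = 0.13406 = 13.406%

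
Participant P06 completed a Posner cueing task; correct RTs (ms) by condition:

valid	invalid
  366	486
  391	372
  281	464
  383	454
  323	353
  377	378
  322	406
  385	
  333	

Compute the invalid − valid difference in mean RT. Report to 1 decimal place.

M(valid) = 3161/9 = 351.222
M(invalid) = 2913/7 = 416.143
Difference = 416.143 − 351.222 = 64.921 ms

64.9 ms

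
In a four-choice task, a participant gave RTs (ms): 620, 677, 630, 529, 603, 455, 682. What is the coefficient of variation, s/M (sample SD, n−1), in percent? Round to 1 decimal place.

13.6%

n = 7, Σ = 4196, M = 599.4286
Σ(x−M)² = 40025.714; s = √(40025.714/6) = 81.6759
CV = 81.6759 / 599.4286 = 0.13626 = 13.626%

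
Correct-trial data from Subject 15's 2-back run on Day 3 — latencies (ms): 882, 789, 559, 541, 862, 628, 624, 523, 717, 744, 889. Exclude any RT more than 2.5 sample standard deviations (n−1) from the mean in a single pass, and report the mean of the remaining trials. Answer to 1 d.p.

n = 11, ΣRT = 7758, M = 705.273
Σ(x−M)² = 192380.18; s = √(192380.18/10) = 138.701
Cutoffs: 705.273 ± 2.5·138.701 → [358.5, 1052.0]
No RTs fall outside the cutoffs; all 11 retained. Mean = 7758/11 = 705.273

705.3 ms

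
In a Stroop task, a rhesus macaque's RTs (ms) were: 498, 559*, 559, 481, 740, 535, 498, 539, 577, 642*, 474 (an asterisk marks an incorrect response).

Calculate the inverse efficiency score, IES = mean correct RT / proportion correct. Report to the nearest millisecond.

666 ms

Correct trials (n=9): 498, 559, 481, 740, 535, 498, 539, 577, 474
Mean correct RT = 4901/9 = 544.5556 ms
Proportion correct = 9/11
IES = 544.5556 / (9/11) = 665.568 ms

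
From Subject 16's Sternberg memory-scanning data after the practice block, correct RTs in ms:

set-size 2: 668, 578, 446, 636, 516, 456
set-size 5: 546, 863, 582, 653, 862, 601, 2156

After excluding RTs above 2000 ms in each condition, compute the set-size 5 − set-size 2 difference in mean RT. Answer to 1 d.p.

set-size 5: exclude 2156
M(set-size 2) = 3300/6 = 550.000
M(set-size 5) = 4107/6 = 684.500
Difference = 684.500 − 550.000 = 134.500 ms

134.5 ms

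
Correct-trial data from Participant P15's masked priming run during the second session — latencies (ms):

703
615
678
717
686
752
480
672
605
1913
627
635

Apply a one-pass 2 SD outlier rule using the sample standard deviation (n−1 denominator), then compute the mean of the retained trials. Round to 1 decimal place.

651.8 ms

n = 12, ΣRT = 9083, M = 756.917
Σ(x−M)² = 1511164.92; s = √(1511164.92/11) = 370.646
Cutoffs: 756.917 ± 2·370.646 → [15.6, 1498.2]
Outside: 1913 → excluded.
Retained (n=11): Σ = 7170, mean = 7170/11 = 651.818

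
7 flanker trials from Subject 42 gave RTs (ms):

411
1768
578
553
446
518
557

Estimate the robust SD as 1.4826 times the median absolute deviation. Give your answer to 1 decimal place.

Sorted: 411, 446, 518, 553, 557, 578, 1768 → median = 553
|x − 553| sorted: 0, 4, 25, 35, 107, 142, 1215 → MAD = 35
Robust SD ≈ 1.4826 × 35 = 51.891

51.9 ms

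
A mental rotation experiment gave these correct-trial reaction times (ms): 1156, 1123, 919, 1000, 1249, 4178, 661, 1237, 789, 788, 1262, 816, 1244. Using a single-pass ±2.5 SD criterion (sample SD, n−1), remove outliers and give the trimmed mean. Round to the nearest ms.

n = 13, ΣRT = 16422, M = 1263.231
Σ(x−M)² = 9729526.31; s = √(9729526.31/12) = 900.441
Cutoffs: 1263.231 ± 2.5·900.441 → [-987.9, 3514.3]
Outside: 4178 → excluded.
Retained (n=12): Σ = 12244, mean = 12244/12 = 1020.333

1020 ms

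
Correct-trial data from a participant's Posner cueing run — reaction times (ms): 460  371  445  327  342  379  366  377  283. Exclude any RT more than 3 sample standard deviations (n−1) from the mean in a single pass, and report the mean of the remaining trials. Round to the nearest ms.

372 ms

n = 9, ΣRT = 3350, M = 372.222
Σ(x−M)² = 24029.56; s = √(24029.56/8) = 54.806
Cutoffs: 372.222 ± 3·54.806 → [207.8, 536.6]
No RTs fall outside the cutoffs; all 9 retained. Mean = 3350/9 = 372.222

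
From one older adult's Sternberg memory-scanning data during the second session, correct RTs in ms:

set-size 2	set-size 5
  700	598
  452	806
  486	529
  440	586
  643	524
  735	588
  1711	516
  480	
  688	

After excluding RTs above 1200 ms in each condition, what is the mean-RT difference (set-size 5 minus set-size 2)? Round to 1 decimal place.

14.4 ms

set-size 2: exclude 1711
M(set-size 2) = 4624/8 = 578.000
M(set-size 5) = 4147/7 = 592.429
Difference = 592.429 − 578.000 = 14.429 ms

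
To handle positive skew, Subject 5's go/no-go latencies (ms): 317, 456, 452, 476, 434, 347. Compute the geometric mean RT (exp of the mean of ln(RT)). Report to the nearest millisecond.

409 ms

ln(RT): 5.7589, 6.1225, 6.1137, 6.1654, 6.0730, 5.8493
Mean ln(RT) = 36.0829/6 = 6.01381
Geometric mean = exp(6.01381) = 409.04 ms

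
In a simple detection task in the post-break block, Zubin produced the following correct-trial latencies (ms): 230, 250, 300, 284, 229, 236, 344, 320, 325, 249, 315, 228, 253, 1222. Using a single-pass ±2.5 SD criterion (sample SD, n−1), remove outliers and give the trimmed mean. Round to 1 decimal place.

n = 14, ΣRT = 4785, M = 341.786
Σ(x−M)² = 855612.36; s = √(855612.36/13) = 256.547
Cutoffs: 341.786 ± 2.5·256.547 → [-299.6, 983.2]
Outside: 1222 → excluded.
Retained (n=13): Σ = 3563, mean = 3563/13 = 274.077

274.1 ms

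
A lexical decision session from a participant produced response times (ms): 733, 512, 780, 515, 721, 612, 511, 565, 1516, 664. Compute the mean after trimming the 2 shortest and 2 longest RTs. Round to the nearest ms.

Sorted: 511, 512, 515, 565, 612, 664, 721, 733, 780, 1516
Drop lowest 2 (511, 512) and highest 2 (780, 1516)
Remaining (n=6): Σ = 3810, mean = 3810/6 = 635.000

635 ms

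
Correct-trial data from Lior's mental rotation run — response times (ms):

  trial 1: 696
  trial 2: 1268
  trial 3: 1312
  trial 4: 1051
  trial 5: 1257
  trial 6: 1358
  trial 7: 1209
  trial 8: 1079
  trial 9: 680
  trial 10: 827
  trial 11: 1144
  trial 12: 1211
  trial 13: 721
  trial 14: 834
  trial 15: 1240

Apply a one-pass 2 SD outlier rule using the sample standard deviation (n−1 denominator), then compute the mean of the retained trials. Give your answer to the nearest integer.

n = 15, ΣRT = 15887, M = 1059.133
Σ(x−M)² = 816451.73; s = √(816451.73/14) = 241.491
Cutoffs: 1059.133 ± 2·241.491 → [576.2, 1542.1]
No RTs fall outside the cutoffs; all 15 retained. Mean = 15887/15 = 1059.133

1059 ms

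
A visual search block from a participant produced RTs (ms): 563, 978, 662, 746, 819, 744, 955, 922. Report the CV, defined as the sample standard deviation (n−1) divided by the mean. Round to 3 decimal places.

0.185

n = 8, Σ = 6389, M = 798.6250
Σ(x−M)² = 152203.875; s = √(152203.875/7) = 147.4565
CV = 147.4565 / 798.6250 = 0.18464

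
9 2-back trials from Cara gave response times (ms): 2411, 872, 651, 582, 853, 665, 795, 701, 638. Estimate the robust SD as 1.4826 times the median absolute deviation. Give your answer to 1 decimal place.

139.4 ms

Sorted: 582, 638, 651, 665, 701, 795, 853, 872, 2411 → median = 701
|x − 701| sorted: 0, 36, 50, 63, 94, 119, 152, 171, 1710 → MAD = 94
Robust SD ≈ 1.4826 × 94 = 139.364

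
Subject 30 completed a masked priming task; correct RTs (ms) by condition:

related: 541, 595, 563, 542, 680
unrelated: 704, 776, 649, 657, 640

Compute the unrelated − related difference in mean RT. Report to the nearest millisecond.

101 ms

M(related) = 2921/5 = 584.200
M(unrelated) = 3426/5 = 685.200
Difference = 685.200 − 584.200 = 101.000 ms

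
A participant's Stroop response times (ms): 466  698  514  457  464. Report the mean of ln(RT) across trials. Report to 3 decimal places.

ln(RT): 6.1442, 6.5482, 6.2422, 6.1247, 6.1399
Σ ln(RT) = 31.1992
Mean = 31.1992/5 = 6.23984

6.240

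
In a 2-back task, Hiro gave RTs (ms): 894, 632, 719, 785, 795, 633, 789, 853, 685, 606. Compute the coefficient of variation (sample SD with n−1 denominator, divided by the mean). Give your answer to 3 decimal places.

0.134

n = 10, Σ = 7391, M = 739.1000
Σ(x−M)² = 88462.900; s = √(88462.900/9) = 99.1424
CV = 99.1424 / 739.1000 = 0.13414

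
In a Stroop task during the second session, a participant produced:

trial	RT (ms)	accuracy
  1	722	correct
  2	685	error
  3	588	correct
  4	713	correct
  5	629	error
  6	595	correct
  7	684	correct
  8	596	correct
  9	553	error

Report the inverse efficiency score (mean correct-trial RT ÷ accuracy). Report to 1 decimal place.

974.5 ms

Correct trials (n=6): 722, 588, 713, 595, 684, 596
Mean correct RT = 3898/6 = 649.6667 ms
Proportion correct = 6/9
IES = 649.6667 / (6/9) = 974.500 ms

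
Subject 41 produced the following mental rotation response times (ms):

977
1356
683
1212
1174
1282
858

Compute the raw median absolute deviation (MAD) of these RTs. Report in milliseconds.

182 ms

Sorted: 683, 858, 977, 1174, 1212, 1282, 1356 → median = 1174
|x − 1174|: 197, 182, 491, 38, 0, 108, 316
Sorted deviations: 0, 38, 108, 182, 197, 316, 491 → MAD = 182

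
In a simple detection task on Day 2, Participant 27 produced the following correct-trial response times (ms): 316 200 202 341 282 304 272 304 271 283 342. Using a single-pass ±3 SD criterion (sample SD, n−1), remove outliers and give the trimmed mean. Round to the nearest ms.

n = 11, ΣRT = 3117, M = 283.364
Σ(x−M)² = 22530.55; s = √(22530.55/10) = 47.466
Cutoffs: 283.364 ± 3·47.466 → [141.0, 425.8]
No RTs fall outside the cutoffs; all 11 retained. Mean = 3117/11 = 283.364

283 ms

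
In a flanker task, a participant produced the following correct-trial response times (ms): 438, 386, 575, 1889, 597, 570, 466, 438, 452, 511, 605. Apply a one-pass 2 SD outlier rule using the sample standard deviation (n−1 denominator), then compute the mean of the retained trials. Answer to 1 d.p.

503.8 ms

n = 11, ΣRT = 6927, M = 629.727
Σ(x−M)² = 1799424.18; s = √(1799424.18/10) = 424.196
Cutoffs: 629.727 ± 2·424.196 → [-218.7, 1478.1]
Outside: 1889 → excluded.
Retained (n=10): Σ = 5038, mean = 5038/10 = 503.800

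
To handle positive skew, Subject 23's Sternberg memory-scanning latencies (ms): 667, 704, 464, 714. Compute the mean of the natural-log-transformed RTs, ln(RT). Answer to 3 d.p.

ln(RT): 6.5028, 6.5568, 6.1399, 6.5709
Σ ln(RT) = 25.7703
Mean = 25.7703/4 = 6.44258

6.443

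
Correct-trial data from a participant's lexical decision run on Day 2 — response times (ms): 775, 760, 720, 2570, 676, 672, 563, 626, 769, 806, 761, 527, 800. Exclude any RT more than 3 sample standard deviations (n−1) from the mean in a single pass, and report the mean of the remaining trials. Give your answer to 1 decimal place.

704.6 ms

n = 13, ΣRT = 11025, M = 848.077
Σ(x−M)² = 3306728.92; s = √(3306728.92/12) = 524.939
Cutoffs: 848.077 ± 3·524.939 → [-726.7, 2422.9]
Outside: 2570 → excluded.
Retained (n=12): Σ = 8455, mean = 8455/12 = 704.583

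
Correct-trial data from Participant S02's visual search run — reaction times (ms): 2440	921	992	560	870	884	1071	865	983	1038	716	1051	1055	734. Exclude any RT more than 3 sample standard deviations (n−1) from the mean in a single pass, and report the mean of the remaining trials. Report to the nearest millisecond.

n = 14, ΣRT = 14180, M = 1012.857
Σ(x−M)² = 2483583.71; s = √(2483583.71/13) = 437.087
Cutoffs: 1012.857 ± 3·437.087 → [-298.4, 2324.1]
Outside: 2440 → excluded.
Retained (n=13): Σ = 11740, mean = 11740/13 = 903.077

903 ms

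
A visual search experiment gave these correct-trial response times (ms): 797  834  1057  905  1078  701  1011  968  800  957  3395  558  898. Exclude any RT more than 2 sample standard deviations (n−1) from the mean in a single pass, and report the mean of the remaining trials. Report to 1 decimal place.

880.3 ms

n = 13, ΣRT = 13959, M = 1073.769
Σ(x−M)² = 6090566.31; s = √(6090566.31/12) = 712.423
Cutoffs: 1073.769 ± 2·712.423 → [-351.1, 2498.6]
Outside: 3395 → excluded.
Retained (n=12): Σ = 10564, mean = 10564/12 = 880.333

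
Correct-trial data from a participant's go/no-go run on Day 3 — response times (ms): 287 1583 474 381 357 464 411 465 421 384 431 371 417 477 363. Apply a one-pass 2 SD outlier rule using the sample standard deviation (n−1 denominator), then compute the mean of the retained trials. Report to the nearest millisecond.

n = 15, ΣRT = 7286, M = 485.733
Σ(x−M)² = 1328218.93; s = √(1328218.93/14) = 308.014
Cutoffs: 485.733 ± 2·308.014 → [-130.3, 1101.8]
Outside: 1583 → excluded.
Retained (n=14): Σ = 5703, mean = 5703/14 = 407.357

407 ms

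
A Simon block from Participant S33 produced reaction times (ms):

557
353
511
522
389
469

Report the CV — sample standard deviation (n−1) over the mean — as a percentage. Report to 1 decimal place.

17.2%

n = 6, Σ = 2801, M = 466.8333
Σ(x−M)² = 32144.833; s = √(32144.833/5) = 80.1808
CV = 80.1808 / 466.8333 = 0.17175 = 17.175%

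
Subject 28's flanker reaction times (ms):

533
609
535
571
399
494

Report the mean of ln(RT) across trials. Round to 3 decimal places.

6.252

ln(RT): 6.2785, 6.4118, 6.2823, 6.3474, 5.9890, 6.2025
Σ ln(RT) = 37.5115
Mean = 37.5115/6 = 6.25192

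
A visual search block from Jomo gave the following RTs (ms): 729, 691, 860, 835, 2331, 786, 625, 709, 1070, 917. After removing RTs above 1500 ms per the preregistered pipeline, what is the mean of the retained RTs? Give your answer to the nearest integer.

Excluded: 2331
Retained (n=9): Σ = 7222
Mean = 7222/9 = 802.4444

802 ms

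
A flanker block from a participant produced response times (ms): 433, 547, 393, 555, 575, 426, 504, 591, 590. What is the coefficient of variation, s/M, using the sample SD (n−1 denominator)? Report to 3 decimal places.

0.150

n = 9, Σ = 4614, M = 512.6667
Σ(x−M)² = 47226.000; s = √(47226.000/8) = 76.8326
CV = 76.8326 / 512.6667 = 0.14987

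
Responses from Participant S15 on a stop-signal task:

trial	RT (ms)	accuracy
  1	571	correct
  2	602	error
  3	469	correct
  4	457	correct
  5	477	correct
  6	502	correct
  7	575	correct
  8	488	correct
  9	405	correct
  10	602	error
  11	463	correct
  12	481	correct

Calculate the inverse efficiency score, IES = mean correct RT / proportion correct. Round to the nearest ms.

Correct trials (n=10): 571, 469, 457, 477, 502, 575, 488, 405, 463, 481
Mean correct RT = 4888/10 = 488.8000 ms
Proportion correct = 10/12
IES = 488.8000 / (10/12) = 586.560 ms

587 ms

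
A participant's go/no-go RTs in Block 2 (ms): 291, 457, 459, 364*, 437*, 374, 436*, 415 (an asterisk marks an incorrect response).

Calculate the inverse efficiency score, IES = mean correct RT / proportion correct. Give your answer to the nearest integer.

639 ms

Correct trials (n=5): 291, 457, 459, 374, 415
Mean correct RT = 1996/5 = 399.2000 ms
Proportion correct = 5/8
IES = 399.2000 / (5/8) = 638.720 ms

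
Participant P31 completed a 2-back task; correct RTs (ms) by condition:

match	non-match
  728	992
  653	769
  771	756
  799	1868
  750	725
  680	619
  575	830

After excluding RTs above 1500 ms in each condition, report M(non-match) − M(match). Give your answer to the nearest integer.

74 ms

non-match: exclude 1868
M(match) = 4956/7 = 708.000
M(non-match) = 4691/6 = 781.833
Difference = 781.833 − 708.000 = 73.833 ms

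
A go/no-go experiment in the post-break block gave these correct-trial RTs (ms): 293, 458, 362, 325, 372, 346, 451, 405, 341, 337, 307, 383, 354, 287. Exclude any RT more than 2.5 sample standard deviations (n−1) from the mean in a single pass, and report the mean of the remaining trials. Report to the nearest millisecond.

359 ms

n = 14, ΣRT = 5021, M = 358.643
Σ(x−M)² = 35535.21; s = √(35535.21/13) = 52.283
Cutoffs: 358.643 ± 2.5·52.283 → [227.9, 489.3]
No RTs fall outside the cutoffs; all 14 retained. Mean = 5021/14 = 358.643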